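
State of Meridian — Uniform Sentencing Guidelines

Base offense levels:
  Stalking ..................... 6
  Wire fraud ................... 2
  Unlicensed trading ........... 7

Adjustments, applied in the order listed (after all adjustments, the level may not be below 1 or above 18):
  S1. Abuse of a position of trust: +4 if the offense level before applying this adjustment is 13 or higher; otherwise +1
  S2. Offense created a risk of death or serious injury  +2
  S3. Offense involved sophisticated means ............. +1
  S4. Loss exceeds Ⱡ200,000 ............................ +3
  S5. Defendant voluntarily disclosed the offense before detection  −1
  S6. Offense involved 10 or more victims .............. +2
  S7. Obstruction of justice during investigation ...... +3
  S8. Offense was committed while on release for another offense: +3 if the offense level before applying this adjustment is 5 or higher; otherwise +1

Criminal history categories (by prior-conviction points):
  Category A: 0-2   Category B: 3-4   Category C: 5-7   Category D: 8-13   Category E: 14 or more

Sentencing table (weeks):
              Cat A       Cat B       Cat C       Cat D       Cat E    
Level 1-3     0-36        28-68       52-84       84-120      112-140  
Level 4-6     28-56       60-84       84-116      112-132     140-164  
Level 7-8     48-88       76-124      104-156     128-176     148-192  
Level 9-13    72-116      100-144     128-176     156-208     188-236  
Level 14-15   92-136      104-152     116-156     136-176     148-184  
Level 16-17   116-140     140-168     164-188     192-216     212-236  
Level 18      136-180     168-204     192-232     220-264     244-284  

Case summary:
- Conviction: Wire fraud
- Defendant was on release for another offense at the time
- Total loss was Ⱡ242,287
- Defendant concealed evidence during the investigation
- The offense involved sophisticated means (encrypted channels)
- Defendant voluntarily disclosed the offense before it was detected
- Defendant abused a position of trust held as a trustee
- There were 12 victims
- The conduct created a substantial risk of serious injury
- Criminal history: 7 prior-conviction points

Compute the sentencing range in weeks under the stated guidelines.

Base offense level for wire fraud: 2.
S1 applies (level before this adjustment is 2 < 13, so +1): 2 + 1 = 3.
S2 applies: 3 + 2 = 5.
S3 applies: 5 + 1 = 6.
S4 applies: 6 + 3 = 9.
S5 applies: 9 − 1 = 8.
S6 applies: 8 + 2 = 10.
S7 applies: 10 + 3 = 13.
S8 applies (level before this adjustment is 13 ≥ 5, so +3): 13 + 3 = 16.
Final offense level: 16.
Criminal history: 7 prior points → Category C (5-7).
Level 16 falls in the 16-17 band.
Grid: Level 16-17 × Category C = 164-188 weeks.

164-188 weeks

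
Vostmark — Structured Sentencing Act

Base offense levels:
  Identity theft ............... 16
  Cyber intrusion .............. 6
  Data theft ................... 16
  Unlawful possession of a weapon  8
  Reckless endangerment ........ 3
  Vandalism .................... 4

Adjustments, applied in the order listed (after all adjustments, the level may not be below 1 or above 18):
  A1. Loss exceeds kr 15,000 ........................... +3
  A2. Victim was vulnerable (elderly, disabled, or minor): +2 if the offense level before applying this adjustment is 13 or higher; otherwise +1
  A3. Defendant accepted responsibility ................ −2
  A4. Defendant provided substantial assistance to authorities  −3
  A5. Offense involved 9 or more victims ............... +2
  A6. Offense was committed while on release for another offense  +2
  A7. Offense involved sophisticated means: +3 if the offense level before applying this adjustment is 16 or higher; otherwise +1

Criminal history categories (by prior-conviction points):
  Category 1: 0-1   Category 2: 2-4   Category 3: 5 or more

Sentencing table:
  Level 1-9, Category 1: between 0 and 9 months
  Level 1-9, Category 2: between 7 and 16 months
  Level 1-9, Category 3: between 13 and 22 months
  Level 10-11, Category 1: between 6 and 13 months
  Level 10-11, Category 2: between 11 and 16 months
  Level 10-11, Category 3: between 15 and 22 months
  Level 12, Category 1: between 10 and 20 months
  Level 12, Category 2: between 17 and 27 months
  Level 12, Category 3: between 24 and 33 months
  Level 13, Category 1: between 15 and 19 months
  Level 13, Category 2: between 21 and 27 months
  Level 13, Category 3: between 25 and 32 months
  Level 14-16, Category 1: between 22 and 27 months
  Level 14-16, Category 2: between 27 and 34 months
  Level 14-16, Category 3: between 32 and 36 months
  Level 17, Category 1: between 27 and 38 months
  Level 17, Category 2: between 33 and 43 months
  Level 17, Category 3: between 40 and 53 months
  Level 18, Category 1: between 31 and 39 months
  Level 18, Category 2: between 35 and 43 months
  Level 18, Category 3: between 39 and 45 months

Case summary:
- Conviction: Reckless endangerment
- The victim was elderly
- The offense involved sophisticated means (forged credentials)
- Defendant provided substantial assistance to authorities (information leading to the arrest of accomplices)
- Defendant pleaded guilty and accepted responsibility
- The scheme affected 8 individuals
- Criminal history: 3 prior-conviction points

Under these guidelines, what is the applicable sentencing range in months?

7-16 months

Base offense level for reckless endangerment: 3.
A1 does not apply.
A2 applies (level before this adjustment is 3 < 13, so +1): 3 + 1 = 4.
A3 applies: 4 − 2 = 2.
A4 applies: 2 − 3 = -1.
A6 does not apply.
A7 applies (level before this adjustment is -1 < 16, so +1): -1 + 1 = 0.
Level 0 is below the minimum of 1; floored at 1.
Final offense level: 1.
Criminal history: 3 prior points → Category 2 (2-4).
Level 1 falls in the 1-9 band.
Grid: Level 1-9 × Category 2 = 7-16 months.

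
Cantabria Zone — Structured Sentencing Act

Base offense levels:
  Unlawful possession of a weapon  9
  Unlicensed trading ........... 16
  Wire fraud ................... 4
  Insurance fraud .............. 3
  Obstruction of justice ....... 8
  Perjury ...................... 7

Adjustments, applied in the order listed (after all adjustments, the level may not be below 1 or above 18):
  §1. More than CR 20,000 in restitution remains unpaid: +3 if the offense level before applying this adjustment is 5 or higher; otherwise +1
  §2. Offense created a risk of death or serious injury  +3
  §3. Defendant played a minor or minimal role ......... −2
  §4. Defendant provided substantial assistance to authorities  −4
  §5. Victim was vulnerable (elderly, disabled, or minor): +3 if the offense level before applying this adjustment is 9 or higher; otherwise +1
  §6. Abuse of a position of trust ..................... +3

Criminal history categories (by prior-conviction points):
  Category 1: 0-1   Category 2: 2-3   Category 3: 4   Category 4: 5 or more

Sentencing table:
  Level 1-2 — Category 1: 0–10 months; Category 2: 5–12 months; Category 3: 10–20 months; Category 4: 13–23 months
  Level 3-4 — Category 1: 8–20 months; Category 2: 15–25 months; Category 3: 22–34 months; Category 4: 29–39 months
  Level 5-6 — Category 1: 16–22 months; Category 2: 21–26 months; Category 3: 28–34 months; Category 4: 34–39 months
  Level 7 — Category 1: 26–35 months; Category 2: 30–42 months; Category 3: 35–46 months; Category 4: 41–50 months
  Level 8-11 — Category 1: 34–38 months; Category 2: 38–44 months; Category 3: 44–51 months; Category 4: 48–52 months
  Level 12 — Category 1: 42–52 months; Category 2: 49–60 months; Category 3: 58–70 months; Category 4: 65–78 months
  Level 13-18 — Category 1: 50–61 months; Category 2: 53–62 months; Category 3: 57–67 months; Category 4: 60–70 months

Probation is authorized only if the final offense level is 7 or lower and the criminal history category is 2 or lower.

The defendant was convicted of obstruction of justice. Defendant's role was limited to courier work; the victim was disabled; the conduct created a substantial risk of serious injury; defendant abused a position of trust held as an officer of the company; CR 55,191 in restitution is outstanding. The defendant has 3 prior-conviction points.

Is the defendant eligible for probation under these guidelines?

Base offense level for obstruction of justice: 8.
§1 applies (level before this adjustment is 8 ≥ 5, so +3): 8 + 3 = 11.
§2 applies: 11 + 3 = 14.
§3 applies: 14 − 2 = 12.
§4 does not apply.
§5 applies (level before this adjustment is 12 ≥ 9, so +3): 12 + 3 = 15.
§6 applies: 15 + 3 = 18.
Final offense level: 18.
Criminal history: 3 prior points → Category 2 (2-3).
Level 18 falls in the 13-18 band.
Grid: Level 13-18 × Category 2 = 53-62 months.
Probation check: level 18 > 7 and category 2 ≤ 2 → not eligible.

No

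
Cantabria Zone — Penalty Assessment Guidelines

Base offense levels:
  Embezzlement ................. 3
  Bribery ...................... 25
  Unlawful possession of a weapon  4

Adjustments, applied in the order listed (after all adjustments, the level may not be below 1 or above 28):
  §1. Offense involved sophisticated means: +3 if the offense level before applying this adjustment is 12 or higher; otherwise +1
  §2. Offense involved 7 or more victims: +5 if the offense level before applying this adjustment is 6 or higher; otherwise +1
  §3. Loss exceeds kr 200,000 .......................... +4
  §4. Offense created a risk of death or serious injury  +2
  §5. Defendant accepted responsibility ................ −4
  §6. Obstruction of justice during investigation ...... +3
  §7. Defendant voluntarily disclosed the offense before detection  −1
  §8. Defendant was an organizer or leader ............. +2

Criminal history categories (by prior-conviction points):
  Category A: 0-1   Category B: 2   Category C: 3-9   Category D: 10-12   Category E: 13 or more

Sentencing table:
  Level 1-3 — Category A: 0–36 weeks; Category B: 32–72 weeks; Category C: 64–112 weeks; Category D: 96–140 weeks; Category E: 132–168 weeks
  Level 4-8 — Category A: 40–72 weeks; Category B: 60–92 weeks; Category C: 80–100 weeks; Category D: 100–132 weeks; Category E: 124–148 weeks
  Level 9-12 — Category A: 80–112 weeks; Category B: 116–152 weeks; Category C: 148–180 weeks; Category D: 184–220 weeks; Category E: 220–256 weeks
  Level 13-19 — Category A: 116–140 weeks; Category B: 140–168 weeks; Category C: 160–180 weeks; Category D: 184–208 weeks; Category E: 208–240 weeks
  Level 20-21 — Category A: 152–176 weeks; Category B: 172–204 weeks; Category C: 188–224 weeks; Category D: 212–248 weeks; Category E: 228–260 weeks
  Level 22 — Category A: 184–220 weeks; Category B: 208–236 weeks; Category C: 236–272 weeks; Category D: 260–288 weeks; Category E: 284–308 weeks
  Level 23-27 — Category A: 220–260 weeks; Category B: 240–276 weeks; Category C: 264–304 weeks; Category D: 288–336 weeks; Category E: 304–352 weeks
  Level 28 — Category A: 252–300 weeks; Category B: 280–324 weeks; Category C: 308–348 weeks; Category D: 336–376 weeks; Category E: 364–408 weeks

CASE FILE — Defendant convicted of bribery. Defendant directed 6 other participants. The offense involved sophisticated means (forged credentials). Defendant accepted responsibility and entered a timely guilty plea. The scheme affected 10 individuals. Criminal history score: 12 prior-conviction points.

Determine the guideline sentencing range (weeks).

336-376 weeks

Base offense level for bribery: 25.
§1 applies (level before this adjustment is 25 ≥ 12, so +3): 25 + 3 = 28.
§2 applies (level before this adjustment is 28 ≥ 6, so +5): 28 + 5 = 33.
§3 does not apply.
§5 applies: 33 − 4 = 29.
§6 does not apply.
§8 applies: 29 + 2 = 31.
Level 31 exceeds the maximum of 28; capped at 28.
Final offense level: 28.
Criminal history: 12 prior points → Category D (10-12).
Level 28 falls in the 28 band.
Grid: Level 28 × Category D = 336-376 weeks.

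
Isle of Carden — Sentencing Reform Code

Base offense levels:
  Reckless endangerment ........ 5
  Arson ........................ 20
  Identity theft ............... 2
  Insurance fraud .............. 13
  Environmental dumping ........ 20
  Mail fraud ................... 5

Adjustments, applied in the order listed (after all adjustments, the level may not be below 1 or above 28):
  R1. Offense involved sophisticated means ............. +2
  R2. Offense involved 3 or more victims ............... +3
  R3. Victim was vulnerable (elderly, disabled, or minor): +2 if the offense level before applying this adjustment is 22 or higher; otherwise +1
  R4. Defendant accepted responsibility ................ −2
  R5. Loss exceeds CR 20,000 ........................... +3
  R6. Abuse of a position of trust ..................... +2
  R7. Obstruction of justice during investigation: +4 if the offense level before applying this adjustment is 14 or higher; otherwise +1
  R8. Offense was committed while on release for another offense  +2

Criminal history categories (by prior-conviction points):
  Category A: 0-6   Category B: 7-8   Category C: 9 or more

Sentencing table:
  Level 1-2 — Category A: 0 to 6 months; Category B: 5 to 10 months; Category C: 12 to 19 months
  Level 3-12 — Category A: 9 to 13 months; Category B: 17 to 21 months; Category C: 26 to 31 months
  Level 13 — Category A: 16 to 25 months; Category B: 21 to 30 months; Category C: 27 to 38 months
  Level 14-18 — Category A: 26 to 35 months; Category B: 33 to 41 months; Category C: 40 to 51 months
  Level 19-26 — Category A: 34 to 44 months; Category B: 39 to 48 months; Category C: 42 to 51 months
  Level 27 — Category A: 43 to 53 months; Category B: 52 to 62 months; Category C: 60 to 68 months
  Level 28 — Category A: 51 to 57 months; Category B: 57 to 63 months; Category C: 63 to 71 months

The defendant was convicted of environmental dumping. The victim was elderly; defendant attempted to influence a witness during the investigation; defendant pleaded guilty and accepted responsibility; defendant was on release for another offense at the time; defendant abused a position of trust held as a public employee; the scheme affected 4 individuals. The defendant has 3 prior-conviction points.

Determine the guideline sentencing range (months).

51-57 months

Base offense level for environmental dumping: 20.
R2 applies: 20 + 3 = 23.
R3 applies (level before this adjustment is 23 ≥ 22, so +2): 23 + 2 = 25.
R4 applies: 25 − 2 = 23.
R5 does not apply.
R6 applies: 23 + 2 = 25.
R7 applies (level before this adjustment is 25 ≥ 14, so +4): 25 + 4 = 29.
R8 applies: 29 + 2 = 31.
Level 31 exceeds the maximum of 28; capped at 28.
Final offense level: 28.
Criminal history: 3 prior points → Category A (0-6).
Level 28 falls in the 28 band.
Grid: Level 28 × Category A = 51-57 months.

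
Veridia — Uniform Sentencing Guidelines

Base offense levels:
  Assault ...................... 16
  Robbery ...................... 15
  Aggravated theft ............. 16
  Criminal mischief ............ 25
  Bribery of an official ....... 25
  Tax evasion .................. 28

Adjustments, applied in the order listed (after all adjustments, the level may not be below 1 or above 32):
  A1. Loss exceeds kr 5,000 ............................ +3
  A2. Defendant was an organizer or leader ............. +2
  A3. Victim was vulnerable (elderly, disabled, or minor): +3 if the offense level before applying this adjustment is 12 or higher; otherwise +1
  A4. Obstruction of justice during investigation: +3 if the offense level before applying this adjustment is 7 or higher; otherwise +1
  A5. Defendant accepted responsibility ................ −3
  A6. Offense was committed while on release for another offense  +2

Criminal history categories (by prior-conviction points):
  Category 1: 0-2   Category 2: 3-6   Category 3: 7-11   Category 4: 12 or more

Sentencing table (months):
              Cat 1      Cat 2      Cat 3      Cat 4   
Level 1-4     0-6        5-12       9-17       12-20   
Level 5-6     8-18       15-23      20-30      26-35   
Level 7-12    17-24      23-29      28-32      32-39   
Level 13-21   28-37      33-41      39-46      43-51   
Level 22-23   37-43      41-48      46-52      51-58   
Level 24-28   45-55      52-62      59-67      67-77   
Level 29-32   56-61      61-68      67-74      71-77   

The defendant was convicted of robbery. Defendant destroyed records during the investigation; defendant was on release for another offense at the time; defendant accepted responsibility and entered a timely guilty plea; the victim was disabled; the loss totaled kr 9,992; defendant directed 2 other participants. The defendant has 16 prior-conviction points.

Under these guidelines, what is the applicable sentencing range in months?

67-77 months

Base offense level for robbery: 15.
A1 applies: 15 + 3 = 18.
A2 applies: 18 + 2 = 20.
A3 applies (level before this adjustment is 20 ≥ 12, so +3): 20 + 3 = 23.
A4 applies (level before this adjustment is 23 ≥ 7, so +3): 23 + 3 = 26.
A5 applies: 26 − 3 = 23.
A6 applies: 23 + 2 = 25.
Final offense level: 25.
Criminal history: 16 prior points → Category 4 (12+).
Level 25 falls in the 24-28 band.
Grid: Level 24-28 × Category 4 = 67-77 months.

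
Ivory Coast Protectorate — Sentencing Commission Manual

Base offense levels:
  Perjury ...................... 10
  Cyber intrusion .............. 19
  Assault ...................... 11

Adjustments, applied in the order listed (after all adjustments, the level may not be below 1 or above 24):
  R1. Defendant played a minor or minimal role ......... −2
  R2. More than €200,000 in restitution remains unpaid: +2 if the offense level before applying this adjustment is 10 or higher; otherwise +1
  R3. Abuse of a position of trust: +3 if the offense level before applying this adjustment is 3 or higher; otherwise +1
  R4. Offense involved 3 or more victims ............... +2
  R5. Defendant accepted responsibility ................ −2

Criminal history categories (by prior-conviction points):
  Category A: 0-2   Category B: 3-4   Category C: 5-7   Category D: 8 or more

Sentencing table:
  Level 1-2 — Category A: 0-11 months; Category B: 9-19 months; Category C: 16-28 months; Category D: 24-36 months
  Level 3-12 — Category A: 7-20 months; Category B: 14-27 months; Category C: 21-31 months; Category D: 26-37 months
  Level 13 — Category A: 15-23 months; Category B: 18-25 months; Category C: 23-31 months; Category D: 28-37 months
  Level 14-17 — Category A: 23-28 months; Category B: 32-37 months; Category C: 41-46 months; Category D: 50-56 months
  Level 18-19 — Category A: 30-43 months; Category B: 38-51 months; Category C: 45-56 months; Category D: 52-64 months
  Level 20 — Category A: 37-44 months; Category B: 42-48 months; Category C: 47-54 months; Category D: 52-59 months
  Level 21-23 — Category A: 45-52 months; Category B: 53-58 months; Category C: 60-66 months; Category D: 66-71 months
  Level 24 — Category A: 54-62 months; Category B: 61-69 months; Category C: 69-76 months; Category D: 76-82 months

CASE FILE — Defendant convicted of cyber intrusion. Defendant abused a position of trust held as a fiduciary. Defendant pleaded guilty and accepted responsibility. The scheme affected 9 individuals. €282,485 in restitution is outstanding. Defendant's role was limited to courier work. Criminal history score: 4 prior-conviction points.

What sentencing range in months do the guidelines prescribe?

53-58 months

Base offense level for cyber intrusion: 19.
R1 applies: 19 − 2 = 17.
R2 applies (level before this adjustment is 17 ≥ 10, so +2): 17 + 2 = 19.
R3 applies (level before this adjustment is 19 ≥ 3, so +3): 19 + 3 = 22.
R4 applies: 22 + 2 = 24.
R5 applies: 24 − 2 = 22.
Final offense level: 22.
Criminal history: 4 prior points → Category B (3-4).
Level 22 falls in the 21-23 band.
Grid: Level 21-23 × Category B = 53-58 months.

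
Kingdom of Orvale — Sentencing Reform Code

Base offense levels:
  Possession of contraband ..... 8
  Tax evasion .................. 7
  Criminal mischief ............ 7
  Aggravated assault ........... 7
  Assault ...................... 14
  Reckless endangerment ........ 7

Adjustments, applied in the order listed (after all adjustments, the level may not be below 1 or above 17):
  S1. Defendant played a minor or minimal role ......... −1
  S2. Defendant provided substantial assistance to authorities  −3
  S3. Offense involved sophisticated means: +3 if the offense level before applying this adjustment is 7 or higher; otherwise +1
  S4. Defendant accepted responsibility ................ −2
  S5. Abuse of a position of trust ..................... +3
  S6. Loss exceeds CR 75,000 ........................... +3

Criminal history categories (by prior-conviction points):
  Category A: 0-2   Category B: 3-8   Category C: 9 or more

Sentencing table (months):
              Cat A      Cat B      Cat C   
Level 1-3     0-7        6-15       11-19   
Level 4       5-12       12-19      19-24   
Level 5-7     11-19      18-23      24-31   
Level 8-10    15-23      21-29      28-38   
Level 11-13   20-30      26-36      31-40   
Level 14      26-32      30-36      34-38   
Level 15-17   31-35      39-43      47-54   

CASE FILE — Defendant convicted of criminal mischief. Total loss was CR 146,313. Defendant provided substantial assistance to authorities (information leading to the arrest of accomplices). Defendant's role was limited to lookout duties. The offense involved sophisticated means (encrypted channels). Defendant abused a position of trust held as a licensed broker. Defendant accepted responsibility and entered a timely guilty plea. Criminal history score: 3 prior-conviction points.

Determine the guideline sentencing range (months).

21-29 months

Base offense level for criminal mischief: 7.
S1 applies: 7 − 1 = 6.
S2 applies: 6 − 3 = 3.
S3 applies (level before this adjustment is 3 < 7, so +1): 3 + 1 = 4.
S4 applies: 4 − 2 = 2.
S5 applies: 2 + 3 = 5.
S6 applies: 5 + 3 = 8.
Final offense level: 8.
Criminal history: 3 prior points → Category B (3-8).
Level 8 falls in the 8-10 band.
Grid: Level 8-10 × Category B = 21-29 months.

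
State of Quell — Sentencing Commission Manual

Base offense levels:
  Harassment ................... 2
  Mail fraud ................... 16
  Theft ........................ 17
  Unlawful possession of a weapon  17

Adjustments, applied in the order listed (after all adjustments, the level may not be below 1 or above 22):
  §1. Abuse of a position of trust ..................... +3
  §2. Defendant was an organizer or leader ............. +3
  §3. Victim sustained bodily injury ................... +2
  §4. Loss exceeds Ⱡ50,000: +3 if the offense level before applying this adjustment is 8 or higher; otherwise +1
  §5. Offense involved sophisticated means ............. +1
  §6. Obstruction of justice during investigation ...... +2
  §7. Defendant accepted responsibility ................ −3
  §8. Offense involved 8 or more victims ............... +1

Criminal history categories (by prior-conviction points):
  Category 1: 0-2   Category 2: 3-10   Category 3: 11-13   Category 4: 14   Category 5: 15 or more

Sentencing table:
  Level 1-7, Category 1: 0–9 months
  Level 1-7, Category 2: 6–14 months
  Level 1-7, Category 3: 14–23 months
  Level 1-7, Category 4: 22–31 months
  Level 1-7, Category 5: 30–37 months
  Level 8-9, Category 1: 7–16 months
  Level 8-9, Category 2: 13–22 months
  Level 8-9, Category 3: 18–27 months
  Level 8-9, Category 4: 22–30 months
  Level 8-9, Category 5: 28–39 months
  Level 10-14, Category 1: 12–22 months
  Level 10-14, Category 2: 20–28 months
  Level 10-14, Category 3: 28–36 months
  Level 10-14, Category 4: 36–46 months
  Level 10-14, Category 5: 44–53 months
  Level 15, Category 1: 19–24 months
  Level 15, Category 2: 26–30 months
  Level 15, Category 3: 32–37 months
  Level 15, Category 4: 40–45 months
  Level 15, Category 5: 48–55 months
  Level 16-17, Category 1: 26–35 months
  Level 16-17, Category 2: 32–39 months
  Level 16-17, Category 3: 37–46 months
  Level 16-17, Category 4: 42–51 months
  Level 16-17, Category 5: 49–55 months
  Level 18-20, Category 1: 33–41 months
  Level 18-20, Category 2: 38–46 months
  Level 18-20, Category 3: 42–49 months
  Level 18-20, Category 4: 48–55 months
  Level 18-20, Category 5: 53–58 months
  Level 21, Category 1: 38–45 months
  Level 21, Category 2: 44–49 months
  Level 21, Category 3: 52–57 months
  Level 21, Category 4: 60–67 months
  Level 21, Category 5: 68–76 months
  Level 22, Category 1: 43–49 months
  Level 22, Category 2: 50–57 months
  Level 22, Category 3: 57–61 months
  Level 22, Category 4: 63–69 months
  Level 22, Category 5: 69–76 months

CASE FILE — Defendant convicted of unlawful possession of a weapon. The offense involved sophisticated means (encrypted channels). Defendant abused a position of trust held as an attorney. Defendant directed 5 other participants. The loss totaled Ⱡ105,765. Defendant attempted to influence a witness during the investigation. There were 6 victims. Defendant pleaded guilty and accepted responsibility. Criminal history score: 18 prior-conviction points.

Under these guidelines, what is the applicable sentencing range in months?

Base offense level for unlawful possession of a weapon: 17.
§1 applies: 17 + 3 = 20.
§2 applies: 20 + 3 = 23.
§3 does not apply.
§4 applies (level before this adjustment is 23 ≥ 8, so +3): 23 + 3 = 26.
§5 applies: 26 + 1 = 27.
§6 applies: 27 + 2 = 29.
§7 applies: 29 − 3 = 26.
§8 does not apply.
Level 26 exceeds the maximum of 22; capped at 22.
Final offense level: 22.
Criminal history: 18 prior points → Category 5 (15+).
Level 22 falls in the 22 band.
Grid: Level 22 × Category 5 = 69-76 months.

69-76 months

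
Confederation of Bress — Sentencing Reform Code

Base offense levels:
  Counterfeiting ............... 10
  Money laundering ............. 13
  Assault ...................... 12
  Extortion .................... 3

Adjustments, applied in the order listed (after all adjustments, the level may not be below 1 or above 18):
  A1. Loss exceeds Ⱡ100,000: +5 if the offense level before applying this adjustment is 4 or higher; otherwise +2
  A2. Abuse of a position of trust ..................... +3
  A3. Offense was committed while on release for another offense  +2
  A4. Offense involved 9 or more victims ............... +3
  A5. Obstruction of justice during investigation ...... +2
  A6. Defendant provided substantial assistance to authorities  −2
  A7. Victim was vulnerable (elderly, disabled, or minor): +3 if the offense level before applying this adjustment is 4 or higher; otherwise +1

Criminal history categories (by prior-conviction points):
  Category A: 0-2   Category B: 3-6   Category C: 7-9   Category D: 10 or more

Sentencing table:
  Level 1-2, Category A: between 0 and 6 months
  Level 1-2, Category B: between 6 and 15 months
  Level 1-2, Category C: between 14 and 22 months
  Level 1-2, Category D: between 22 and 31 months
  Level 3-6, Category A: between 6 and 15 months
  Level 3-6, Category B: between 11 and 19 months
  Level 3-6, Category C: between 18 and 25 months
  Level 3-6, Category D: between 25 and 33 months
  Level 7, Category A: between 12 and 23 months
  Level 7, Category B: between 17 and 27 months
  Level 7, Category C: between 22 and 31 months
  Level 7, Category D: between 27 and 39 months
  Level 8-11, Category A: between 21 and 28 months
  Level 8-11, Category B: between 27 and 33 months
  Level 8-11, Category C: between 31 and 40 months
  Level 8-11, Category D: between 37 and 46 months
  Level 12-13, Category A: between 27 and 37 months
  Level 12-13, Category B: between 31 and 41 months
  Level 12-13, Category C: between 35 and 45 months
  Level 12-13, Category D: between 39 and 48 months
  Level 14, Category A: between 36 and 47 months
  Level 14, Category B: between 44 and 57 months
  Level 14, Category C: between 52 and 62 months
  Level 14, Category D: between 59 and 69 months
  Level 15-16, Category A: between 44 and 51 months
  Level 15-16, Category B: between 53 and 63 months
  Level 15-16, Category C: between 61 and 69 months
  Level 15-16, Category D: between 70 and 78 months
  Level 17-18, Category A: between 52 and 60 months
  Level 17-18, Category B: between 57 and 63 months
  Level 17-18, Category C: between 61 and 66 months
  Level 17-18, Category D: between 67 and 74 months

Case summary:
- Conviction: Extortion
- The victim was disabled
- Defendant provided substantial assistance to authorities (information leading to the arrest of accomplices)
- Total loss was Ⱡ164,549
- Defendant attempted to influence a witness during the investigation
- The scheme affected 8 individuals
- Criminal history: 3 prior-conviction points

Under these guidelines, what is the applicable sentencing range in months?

Base offense level for extortion: 3.
A1 applies (level before this adjustment is 3 < 4, so +2): 3 + 2 = 5.
A3 does not apply.
A5 applies: 5 + 2 = 7.
A6 applies: 7 − 2 = 5.
A7 applies (level before this adjustment is 5 ≥ 4, so +3): 5 + 3 = 8.
Final offense level: 8.
Criminal history: 3 prior points → Category B (3-6).
Level 8 falls in the 8-11 band.
Grid: Level 8-11 × Category B = 27-33 months.

27-33 months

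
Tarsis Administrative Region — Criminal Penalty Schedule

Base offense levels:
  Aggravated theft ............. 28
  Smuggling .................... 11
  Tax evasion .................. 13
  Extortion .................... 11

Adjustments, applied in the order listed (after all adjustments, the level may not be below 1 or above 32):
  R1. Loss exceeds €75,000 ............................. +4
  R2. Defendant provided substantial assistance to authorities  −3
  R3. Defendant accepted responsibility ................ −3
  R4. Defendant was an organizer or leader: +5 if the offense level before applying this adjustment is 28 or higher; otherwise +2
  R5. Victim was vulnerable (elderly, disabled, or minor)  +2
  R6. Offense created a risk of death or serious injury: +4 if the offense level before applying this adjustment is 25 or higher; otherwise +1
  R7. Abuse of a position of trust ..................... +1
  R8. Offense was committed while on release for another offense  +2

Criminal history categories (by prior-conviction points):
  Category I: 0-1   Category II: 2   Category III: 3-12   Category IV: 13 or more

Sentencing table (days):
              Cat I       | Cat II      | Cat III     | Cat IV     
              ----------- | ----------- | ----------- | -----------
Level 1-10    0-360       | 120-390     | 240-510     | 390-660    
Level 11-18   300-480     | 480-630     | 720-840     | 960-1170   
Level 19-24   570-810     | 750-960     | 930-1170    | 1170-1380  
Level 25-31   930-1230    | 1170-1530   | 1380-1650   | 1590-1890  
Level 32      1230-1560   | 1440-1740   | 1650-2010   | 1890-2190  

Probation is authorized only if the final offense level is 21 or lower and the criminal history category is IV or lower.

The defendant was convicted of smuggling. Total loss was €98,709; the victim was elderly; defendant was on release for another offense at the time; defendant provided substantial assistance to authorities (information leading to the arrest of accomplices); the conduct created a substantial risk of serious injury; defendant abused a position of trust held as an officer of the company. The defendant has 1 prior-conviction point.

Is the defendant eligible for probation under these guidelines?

Yes

Base offense level for smuggling: 11.
R1 applies: 11 + 4 = 15.
R2 applies: 15 − 3 = 12.
R4 does not apply.
R5 applies: 12 + 2 = 14.
R6 applies (level before this adjustment is 14 < 25, so +1): 14 + 1 = 15.
R7 applies: 15 + 1 = 16.
R8 applies: 16 + 2 = 18.
Final offense level: 18.
Criminal history: 1 prior point → Category I (0-1).
Level 18 falls in the 11-18 band.
Grid: Level 11-18 × Category I = 300-480 days.
Probation check: level 18 ≤ 21 and category I ≤ IV → eligible.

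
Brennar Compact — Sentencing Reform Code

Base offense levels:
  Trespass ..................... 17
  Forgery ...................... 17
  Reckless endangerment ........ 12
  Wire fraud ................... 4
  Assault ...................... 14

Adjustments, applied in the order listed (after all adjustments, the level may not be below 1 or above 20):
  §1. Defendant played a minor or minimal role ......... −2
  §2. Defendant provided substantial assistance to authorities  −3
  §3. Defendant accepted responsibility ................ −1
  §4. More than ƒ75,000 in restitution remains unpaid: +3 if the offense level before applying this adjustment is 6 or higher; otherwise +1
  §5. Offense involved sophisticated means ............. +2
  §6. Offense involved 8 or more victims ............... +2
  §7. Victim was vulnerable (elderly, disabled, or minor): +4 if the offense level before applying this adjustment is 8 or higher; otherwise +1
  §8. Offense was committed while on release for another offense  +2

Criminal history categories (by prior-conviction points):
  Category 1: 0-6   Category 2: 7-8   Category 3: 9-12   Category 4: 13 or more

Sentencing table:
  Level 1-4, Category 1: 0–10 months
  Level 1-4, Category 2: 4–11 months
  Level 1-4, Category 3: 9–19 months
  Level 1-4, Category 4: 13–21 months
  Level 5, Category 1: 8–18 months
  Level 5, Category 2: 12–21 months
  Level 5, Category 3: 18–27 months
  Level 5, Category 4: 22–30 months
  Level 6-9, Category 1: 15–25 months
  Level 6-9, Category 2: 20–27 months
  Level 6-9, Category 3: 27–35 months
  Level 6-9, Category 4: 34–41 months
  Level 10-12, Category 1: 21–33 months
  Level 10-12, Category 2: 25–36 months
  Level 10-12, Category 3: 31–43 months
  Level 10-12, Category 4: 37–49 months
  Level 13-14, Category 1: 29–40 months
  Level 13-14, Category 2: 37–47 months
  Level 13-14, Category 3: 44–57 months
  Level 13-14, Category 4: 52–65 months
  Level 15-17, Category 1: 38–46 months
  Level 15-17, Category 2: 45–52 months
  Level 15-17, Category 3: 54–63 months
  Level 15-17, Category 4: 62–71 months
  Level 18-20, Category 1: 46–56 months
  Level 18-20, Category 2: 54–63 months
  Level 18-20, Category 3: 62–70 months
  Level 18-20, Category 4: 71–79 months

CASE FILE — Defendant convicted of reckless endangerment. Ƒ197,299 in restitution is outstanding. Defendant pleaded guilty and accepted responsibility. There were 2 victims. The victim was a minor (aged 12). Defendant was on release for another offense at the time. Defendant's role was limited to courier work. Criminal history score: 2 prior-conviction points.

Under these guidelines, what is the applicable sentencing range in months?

Base offense level for reckless endangerment: 12.
§1 applies: 12 − 2 = 10.
§3 applies: 10 − 1 = 9.
§4 applies (level before this adjustment is 9 ≥ 6, so +3): 9 + 3 = 12.
§7 applies (level before this adjustment is 12 ≥ 8, so +4): 12 + 4 = 16.
§8 applies: 16 + 2 = 18.
Final offense level: 18.
Criminal history: 2 prior points → Category 1 (0-6).
Level 18 falls in the 18-20 band.
Grid: Level 18-20 × Category 1 = 46-56 months.

46-56 months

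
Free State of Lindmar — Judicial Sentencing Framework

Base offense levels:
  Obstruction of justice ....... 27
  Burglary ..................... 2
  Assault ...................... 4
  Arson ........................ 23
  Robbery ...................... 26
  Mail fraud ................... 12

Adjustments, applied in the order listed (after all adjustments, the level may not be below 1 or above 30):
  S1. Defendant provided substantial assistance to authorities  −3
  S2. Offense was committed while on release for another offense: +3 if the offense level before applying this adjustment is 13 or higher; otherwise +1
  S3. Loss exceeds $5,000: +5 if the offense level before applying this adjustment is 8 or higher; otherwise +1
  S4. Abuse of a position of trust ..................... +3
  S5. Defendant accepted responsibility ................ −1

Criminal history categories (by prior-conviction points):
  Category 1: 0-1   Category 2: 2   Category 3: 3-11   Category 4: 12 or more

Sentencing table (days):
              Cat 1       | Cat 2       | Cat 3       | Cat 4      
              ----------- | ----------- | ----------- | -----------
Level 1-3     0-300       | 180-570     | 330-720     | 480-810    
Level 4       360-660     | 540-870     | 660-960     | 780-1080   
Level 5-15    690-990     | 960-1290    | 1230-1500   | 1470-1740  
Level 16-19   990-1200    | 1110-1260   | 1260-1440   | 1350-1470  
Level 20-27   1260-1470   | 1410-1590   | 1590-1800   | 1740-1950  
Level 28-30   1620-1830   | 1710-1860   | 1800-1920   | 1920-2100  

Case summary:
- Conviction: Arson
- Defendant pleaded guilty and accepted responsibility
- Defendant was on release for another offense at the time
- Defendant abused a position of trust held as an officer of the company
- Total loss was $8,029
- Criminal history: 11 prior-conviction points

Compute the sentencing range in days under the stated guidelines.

1800-1920 days

Base offense level for arson: 23.
S1 does not apply.
S2 applies (level before this adjustment is 23 ≥ 13, so +3): 23 + 3 = 26.
S3 applies (level before this adjustment is 26 ≥ 8, so +5): 26 + 5 = 31.
S4 applies: 31 + 3 = 34.
S5 applies: 34 − 1 = 33.
Level 33 exceeds the maximum of 30; capped at 30.
Final offense level: 30.
Criminal history: 11 prior points → Category 3 (3-11).
Level 30 falls in the 28-30 band.
Grid: Level 28-30 × Category 3 = 1800-1920 days.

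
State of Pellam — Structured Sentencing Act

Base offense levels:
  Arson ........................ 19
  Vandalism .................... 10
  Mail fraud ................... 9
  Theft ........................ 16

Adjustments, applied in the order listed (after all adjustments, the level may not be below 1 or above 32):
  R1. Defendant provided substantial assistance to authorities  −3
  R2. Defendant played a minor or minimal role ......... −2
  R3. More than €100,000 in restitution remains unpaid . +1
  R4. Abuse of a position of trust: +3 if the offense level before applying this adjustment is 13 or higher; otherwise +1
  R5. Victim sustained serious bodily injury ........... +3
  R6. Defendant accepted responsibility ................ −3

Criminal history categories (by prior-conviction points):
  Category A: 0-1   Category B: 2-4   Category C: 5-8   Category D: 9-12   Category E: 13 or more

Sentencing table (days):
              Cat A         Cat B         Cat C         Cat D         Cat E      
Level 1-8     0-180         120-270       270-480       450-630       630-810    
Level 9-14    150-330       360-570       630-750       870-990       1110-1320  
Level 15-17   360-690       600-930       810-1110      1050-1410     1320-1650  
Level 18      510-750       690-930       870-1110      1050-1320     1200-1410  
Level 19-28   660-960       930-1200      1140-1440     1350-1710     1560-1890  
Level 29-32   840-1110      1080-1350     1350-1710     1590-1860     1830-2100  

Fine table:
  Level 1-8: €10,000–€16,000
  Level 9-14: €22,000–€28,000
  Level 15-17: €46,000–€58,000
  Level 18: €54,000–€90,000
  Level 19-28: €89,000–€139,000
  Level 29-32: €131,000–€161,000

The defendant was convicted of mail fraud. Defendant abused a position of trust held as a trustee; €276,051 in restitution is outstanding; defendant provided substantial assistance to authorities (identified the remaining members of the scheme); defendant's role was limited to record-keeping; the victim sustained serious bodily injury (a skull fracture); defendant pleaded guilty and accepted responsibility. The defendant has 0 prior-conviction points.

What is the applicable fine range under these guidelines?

€10,000–€16,000

Base offense level for mail fraud: 9.
R1 applies: 9 − 3 = 6.
R2 applies: 6 − 2 = 4.
R3 applies: 4 + 1 = 5.
R4 applies (level before this adjustment is 5 < 13, so +1): 5 + 1 = 6.
R5 applies: 6 + 3 = 9.
R6 applies: 9 − 3 = 6.
Final offense level: 6.
Level 6 falls in the 1-8 band.
Fine table: Level 1-8 → €10,000–€16,000.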